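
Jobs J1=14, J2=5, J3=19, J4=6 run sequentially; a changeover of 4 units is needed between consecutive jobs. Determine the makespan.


Makespan = Σ processing + (n-1) × setup
= (14 + 5 + 19 + 6) + (4-1)×4
= 44 + 12
= 56 time units


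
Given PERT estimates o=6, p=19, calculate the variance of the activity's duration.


σ² = ((p - o) / 6)² = (p - o)² / 36
= (19 - 6)² / 36
= 13² / 36
= 169 / 36
= 4.6944


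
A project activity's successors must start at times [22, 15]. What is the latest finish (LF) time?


LF = min of all successor start times
Successors start at: [22, 15]
LF = min(22, 15)
= 15


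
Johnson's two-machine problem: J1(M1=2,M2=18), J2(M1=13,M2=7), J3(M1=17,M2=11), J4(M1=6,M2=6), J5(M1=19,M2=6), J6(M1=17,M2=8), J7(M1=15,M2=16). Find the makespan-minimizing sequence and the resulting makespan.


Johnson's rule:
Group 1 (M1≤M2, sort by M1): ['J1', 'J4', 'J7']
Group 2 (M1>M2, sort desc M2): ['J3', 'J6', 'J2', 'J5']
Sequence: J1 → J4 → J7 → J3 → J6 → J2 → J5
Makespan calculation:
  J1: M1 done=2, M2 done=20
  J4: M1 done=8, M2 done=26
  J7: M1 done=23, M2 done=42
  J3: M1 done=40, M2 done=53
  J6: M1 done=57, M2 done=65
  J2: M1 done=70, M2 done=77
  J5: M1 done=89, M2 done=95
= Sequence: J1 → J4 → J7 → J3 → J6 → J2 → J5, Makespan: 95


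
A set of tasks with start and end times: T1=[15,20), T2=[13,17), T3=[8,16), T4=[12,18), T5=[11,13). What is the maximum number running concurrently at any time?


Check each time point for overlaps:
  t=15: 4 tasks active (T1, T2, T3, T4)
Max concurrent = 4


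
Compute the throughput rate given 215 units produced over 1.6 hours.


Throughput = units / time
= 215 / 1.6
= 134.4 units/hour


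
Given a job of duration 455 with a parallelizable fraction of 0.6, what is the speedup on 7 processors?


Amdahl's law: T_p = T × ((1-p) + p/N)
= 455 × ((1-0.6) + 0.6/7)
= 455 × (0.40 + 0.0857)
= 455 × 0.4857
= 221.00
Speedup = 455/221.00
= 2.06×


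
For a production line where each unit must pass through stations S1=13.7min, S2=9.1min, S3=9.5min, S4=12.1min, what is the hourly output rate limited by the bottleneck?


Bottleneck = longest station time
Station times: [13.7, 9.1, 9.5, 12.1]
Max = 13.7 min
Rate = 60 / 13.7
= 4.38 units/hour (bottleneck: 13.7min)


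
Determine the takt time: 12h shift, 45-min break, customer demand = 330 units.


Available = 12×60 - 45 = 675 min
Takt time = 675 / 330
= 2.05 min/unit


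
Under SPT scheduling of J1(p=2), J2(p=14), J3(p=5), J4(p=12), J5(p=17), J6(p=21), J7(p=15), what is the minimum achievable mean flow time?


SPT order: J1 → J3 → J4 → J2 → J7 → J5 → J6
Completion times:
  J1: C=2
  J3: C=7
  J4: C=19
  J2: C=33
  J7: C=48
  J5: C=65
  J6: C=86
Sum = 260, n = 7
Mean flow = 260/7
= 37.14


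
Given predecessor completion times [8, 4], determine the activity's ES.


ES = max of all predecessor completion times
Predecessors: [8, 4]
ES = max(8, 4)
= 8


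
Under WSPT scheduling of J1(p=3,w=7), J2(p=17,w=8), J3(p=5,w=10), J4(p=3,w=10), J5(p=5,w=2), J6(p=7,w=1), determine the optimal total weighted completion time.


WSPT order (by p/w): J4 → J1 → J3 → J2 → J5 → J6
  J4: C=3, w·C=10×3=30
  J1: C=6, w·C=7×6=42
  J3: C=11, w·C=10×11=110
  J2: C=28, w·C=8×28=224
  J5: C=33, w·C=2×33=66
  J6: C=40, w·C=1×40=40
Σ w·C = 512
= 512


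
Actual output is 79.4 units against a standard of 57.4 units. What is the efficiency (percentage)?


Efficiency = (actual / standard) × 100
= (79.4 / 57.4) × 100
= 138.3%


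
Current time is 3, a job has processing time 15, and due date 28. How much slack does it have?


Slack = due - current_time - processing
= 28 - 3 - 15
= 10


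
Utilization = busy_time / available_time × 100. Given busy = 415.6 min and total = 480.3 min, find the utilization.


Utilization = busy / total × 100
= 415.6 / 480.3 × 100
= 86.5%


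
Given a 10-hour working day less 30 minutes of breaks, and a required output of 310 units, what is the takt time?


Available = 10×60 - 30 = 570 min
Takt time = 570 / 310
= 1.84 min/unit


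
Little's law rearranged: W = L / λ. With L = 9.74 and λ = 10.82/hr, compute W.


Little's law: L = λW → W = L / λ
= 9.74 / 10.82
= 0.90 hours


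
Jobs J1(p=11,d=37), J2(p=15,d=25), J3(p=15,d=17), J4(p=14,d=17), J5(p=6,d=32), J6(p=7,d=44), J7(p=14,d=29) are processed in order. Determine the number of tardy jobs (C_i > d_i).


Completion vs due date:
  J1: C=11, d=37 → on time
  J2: C=26, d=25 → TARDY
  J3: C=41, d=17 → TARDY
  J4: C=55, d=17 → TARDY
  J5: C=61, d=32 → TARDY
  J6: C=68, d=44 → TARDY
  J7: C=82, d=29 → TARDY
Tardy jobs: J2, J3, J4, J5, J6, J7
Count = 6


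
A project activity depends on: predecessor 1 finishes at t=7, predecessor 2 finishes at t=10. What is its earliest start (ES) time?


ES = max of all predecessor completion times
Predecessors: [7, 10]
ES = max(7, 10)
= 10


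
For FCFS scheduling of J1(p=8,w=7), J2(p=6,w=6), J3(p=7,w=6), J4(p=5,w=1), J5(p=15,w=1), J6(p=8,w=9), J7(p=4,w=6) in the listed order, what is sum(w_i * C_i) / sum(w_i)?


Completion times:
  J1: C=8, w×C=7×8=56
  J2: C=14, w×C=6×14=84
  J3: C=21, w×C=6×21=126
  J4: C=26, w×C=1×26=26
  J5: C=41, w×C=1×41=41
  J6: C=49, w×C=9×49=441
  J7: C=53, w×C=6×53=318
Sum w×C = 1092
Sum w = 36
Weighted avg = 1092/36
= 30.33


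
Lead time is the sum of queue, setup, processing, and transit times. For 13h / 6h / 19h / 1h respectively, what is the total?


Lead time = queue + setup + processing + transit
= 13 + 6 + 19 + 1
= 39 hours


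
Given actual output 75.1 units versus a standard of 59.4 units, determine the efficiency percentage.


Efficiency = (actual / standard) × 100
= (75.1 / 59.4) × 100
= 126.4%


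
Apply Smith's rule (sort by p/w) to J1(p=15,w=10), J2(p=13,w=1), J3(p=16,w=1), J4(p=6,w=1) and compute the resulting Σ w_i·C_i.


WSPT order (by p/w): J1 → J4 → J2 → J3
  J1: C=15, w·C=10×15=150
  J4: C=21, w·C=1×21=21
  J2: C=34, w·C=1×34=34
  J3: C=50, w·C=1×50=50
Σ w·C = 255
= 255


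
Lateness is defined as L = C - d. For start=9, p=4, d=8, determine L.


Completion = 9 + 4 = 13
Lateness = C - d = 13 - 8
= 5


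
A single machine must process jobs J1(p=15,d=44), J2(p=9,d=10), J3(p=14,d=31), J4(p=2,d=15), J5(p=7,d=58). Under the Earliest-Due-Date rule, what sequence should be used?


EDD: sort by earliest due date
  J2: d=10, p=9
  J4: d=15, p=2
  J3: d=31, p=14
  J1: d=44, p=15
  J5: d=58, p=7
Order: J2 → J4 → J3 → J1 → J5


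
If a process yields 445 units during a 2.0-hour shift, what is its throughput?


Throughput = units / time
= 445 / 2.0
= 222.5 units/hour


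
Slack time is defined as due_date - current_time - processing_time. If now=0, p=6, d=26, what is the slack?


Slack = due - current_time - processing
= 26 - 0 - 6
= 20


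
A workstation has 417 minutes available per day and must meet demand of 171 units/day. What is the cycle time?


Cycle time = available time / demand
= 417 / 171
= 2.44 min/unit


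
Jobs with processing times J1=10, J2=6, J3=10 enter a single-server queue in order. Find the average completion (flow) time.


Completion times:
  J1: completes at 10
  J2: completes at 16
  J3: completes at 26
Sum = 52
Average = 52/3
= 17.33


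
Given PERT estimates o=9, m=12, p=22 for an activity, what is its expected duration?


te = (o + 4m + p) / 6
= (9 + 4×12 + 22) / 6
= (9 + 48 + 22) / 6
= 79 / 6
= 13.17


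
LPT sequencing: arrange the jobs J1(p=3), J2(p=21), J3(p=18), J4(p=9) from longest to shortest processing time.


LPT: sort by longest processing time first
  J2: p=21
  J3: p=18
  J4: p=9
  J1: p=3
Order: J2 → J3 → J4 → J1


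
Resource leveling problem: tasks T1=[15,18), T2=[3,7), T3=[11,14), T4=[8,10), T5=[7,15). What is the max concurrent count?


Check each time point for overlaps:
  t=8: 2 tasks active (T4, T5)
Max concurrent = 2


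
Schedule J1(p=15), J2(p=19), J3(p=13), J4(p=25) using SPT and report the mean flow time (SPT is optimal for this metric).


SPT order: J3 → J1 → J2 → J4
Completion times:
  J3: C=13
  J1: C=28
  J2: C=47
  J4: C=72
Sum = 160, n = 4
Mean flow = 160/4
= 40.00


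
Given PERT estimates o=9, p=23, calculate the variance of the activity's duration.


σ² = ((p - o) / 6)² = (p - o)² / 36
= (23 - 9)² / 36
= 14² / 36
= 196 / 36
= 5.4444


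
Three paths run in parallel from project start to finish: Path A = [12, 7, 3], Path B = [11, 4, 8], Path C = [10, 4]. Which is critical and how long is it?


Path A: 12 + 7 + 3 = 22
Path B: 11 + 4 + 8 = 23
Path C: 10 + 4 = 14
Critical path = longest = max(22, 23, 14)
= 23 (Path B)


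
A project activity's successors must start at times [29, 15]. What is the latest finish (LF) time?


LF = min of all successor start times
Successors start at: [29, 15]
LF = min(29, 15)
= 15


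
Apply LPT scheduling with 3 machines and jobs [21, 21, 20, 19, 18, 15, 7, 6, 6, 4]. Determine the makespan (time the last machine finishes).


Jobs (LPT sorted): [21, 21, 20, 19, 18, 15, 7, 6, 6, 4]
Machines: 3
  J=21 → Machine 1 (load: 0+21=21)
  J=21 → Machine 2 (load: 0+21=21)
  J=20 → Machine 3 (load: 0+20=20)
  J=19 → Machine 3 (load: 20+19=39)
  J=18 → Machine 1 (load: 21+18=39)
  J=15 → Machine 2 (load: 21+15=36)
  J=7 → Machine 2 (load: 36+7=43)
  J=6 → Machine 1 (load: 39+6=45)
  J=6 → Machine 3 (load: 39+6=45)
  J=4 → Machine 2 (load: 43+4=47)
Machine loads: [45, 47, 45]
Makespan = max = 47 time units


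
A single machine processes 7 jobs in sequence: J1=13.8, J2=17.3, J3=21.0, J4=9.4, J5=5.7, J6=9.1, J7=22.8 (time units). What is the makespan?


Sequential makespan: sum all processing times
= 13.8 + 17.3 + 21.0 + 9.4 + 5.7 + 9.1 + 22.8
= 99.1 time units


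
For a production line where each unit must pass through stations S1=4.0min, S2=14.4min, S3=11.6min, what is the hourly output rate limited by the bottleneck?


Bottleneck = longest station time
Station times: [4.0, 14.4, 11.6]
Max = 14.4 min
Rate = 60 / 14.4
= 4.17 units/hour (bottleneck: 14.4min)


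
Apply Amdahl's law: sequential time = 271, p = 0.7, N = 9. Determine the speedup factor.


Amdahl's law: T_p = T × ((1-p) + p/N)
= 271 × ((1-0.7) + 0.7/9)
= 271 × (0.30 + 0.0778)
= 271 × 0.3778
= 102.38
Speedup = 271/102.38
= 2.65×


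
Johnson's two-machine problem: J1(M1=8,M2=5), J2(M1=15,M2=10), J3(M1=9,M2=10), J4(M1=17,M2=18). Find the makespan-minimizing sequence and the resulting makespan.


Johnson's rule:
Group 1 (M1≤M2, sort by M1): ['J3', 'J4']
Group 2 (M1>M2, sort desc M2): ['J2', 'J1']
Sequence: J3 → J4 → J2 → J1
Makespan calculation:
  J3: M1 done=9, M2 done=19
  J4: M1 done=26, M2 done=44
  J2: M1 done=41, M2 done=54
  J1: M1 done=49, M2 done=59
= Sequence: J3 → J4 → J2 → J1, Makespan: 59


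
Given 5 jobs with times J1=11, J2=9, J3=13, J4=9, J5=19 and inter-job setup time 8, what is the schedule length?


Makespan = Σ processing + (n-1) × setup
= (11 + 9 + 13 + 9 + 19) + (5-1)×8
= 61 + 32
= 93 time units


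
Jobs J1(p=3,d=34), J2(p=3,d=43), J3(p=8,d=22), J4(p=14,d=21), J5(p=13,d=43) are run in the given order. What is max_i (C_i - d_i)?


Lateness per job (L = C - d):
  J1: C=3, d=34, L=-31
  J2: C=6, d=43, L=-37
  J3: C=14, d=22, L=-8
  J4: C=28, d=21, L=7
  J5: C=41, d=43, L=-2
Lmax = max(-31, -37, -8, 7, -2)
= 7


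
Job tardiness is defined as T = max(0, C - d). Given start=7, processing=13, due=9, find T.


Completion = start + processing = 7 + 13 = 20
Tardiness = max(0, C - d) = max(0, 20 - 9)
= max(0, 11)
= 11


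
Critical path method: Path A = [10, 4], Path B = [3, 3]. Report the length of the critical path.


Path A: 10 + 4 = 14
Path B: 3 + 3 = 6
Critical path = longest = max(14, 6)
= 14 (Path A)


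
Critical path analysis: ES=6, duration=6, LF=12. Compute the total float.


EF = ES + duration = 6 + 6 = 12
LS = LF - duration = 12 - 6 = 6
Total Float = LF - EF = 12 - 12
(or LS - ES = 6 - 6)
= 0


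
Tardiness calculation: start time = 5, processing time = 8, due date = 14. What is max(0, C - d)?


Completion = start + processing = 5 + 8 = 13
Tardiness = max(0, C - d) = max(0, 13 - 14)
= max(0, -1)
= 0


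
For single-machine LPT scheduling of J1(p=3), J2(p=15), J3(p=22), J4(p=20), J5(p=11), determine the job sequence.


LPT: sort by longest processing time first
  J3: p=22
  J4: p=20
  J2: p=15
  J5: p=11
  J1: p=3
Order: J3 → J4 → J2 → J5 → J1


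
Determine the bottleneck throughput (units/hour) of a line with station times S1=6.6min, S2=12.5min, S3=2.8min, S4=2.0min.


Bottleneck = longest station time
Station times: [6.6, 12.5, 2.8, 2.0]
Max = 12.5 min
Rate = 60 / 12.5
= 4.80 units/hour (bottleneck: 12.5min)


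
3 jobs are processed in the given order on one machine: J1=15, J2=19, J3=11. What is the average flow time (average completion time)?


Completion times:
  J1: completes at 15
  J2: completes at 34
  J3: completes at 45
Sum = 94
Average = 94/3
= 31.33


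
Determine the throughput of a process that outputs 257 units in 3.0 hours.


Throughput = units / time
= 257 / 3.0
= 85.7 units/hour


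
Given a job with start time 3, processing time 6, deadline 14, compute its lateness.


Completion = 3 + 6 = 9
Lateness = C - d = 9 - 14
= -5


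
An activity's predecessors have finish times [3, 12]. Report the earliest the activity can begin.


ES = max of all predecessor completion times
Predecessors: [3, 12]
ES = max(3, 12)
= 12


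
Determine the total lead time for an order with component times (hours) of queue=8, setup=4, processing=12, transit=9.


Lead time = queue + setup + processing + transit
= 8 + 4 + 12 + 9
= 33 hours


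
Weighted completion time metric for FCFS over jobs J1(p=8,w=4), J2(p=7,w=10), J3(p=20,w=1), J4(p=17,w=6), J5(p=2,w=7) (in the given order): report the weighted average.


Completion times:
  J1: C=8, w×C=4×8=32
  J2: C=15, w×C=10×15=150
  J3: C=35, w×C=1×35=35
  J4: C=52, w×C=6×52=312
  J5: C=54, w×C=7×54=378
Sum w×C = 907
Sum w = 28
Weighted avg = 907/28
= 32.39


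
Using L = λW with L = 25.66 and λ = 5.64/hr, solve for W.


Little's law: L = λW → W = L / λ
= 25.66 / 5.64
= 4.55 hours


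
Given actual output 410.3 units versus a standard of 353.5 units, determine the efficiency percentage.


Efficiency = (actual / standard) × 100
= (410.3 / 353.5) × 100
= 116.1%


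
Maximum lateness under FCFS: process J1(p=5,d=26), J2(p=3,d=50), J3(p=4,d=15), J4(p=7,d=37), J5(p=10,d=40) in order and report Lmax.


Lateness per job (L = C - d):
  J1: C=5, d=26, L=-21
  J2: C=8, d=50, L=-42
  J3: C=12, d=15, L=-3
  J4: C=19, d=37, L=-18
  J5: C=29, d=40, L=-11
Lmax = max(-21, -42, -3, -18, -11)
= -3


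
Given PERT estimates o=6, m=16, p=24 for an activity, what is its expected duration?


te = (o + 4m + p) / 6
= (6 + 4×16 + 24) / 6
= (6 + 64 + 24) / 6
= 94 / 6
= 15.67


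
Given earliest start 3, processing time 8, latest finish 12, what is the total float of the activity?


EF = ES + duration = 3 + 8 = 11
LS = LF - duration = 12 - 8 = 4
Total Float = LF - EF = 12 - 11
(or LS - ES = 4 - 3)
= 1


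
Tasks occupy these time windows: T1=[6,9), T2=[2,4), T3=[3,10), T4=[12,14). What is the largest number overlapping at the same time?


Check each time point for overlaps:
  t=3: 2 tasks active (T2, T3)
Max concurrent = 2


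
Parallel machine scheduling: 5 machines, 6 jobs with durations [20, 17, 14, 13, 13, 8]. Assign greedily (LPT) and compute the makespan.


Jobs (LPT sorted): [20, 17, 14, 13, 13, 8]
Machines: 5
  J=20 → Machine 1 (load: 0+20=20)
  J=17 → Machine 2 (load: 0+17=17)
  J=14 → Machine 3 (load: 0+14=14)
  J=13 → Machine 4 (load: 0+13=13)
  J=13 → Machine 5 (load: 0+13=13)
  J=8 → Machine 4 (load: 13+8=21)
Machine loads: [20, 17, 14, 21, 13]
Makespan = max = 21 time units


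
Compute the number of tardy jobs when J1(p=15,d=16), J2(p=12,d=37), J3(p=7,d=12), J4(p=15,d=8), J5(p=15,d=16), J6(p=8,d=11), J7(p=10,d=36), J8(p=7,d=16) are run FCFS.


Completion vs due date:
  J1: C=15, d=16 → on time
  J2: C=27, d=37 → on time
  J3: C=34, d=12 → TARDY
  J4: C=49, d=8 → TARDY
  J5: C=64, d=16 → TARDY
  J6: C=72, d=11 → TARDY
  J7: C=82, d=36 → TARDY
  J8: C=89, d=16 → TARDY
Tardy jobs: J3, J4, J5, J6, J7, J8
Count = 6


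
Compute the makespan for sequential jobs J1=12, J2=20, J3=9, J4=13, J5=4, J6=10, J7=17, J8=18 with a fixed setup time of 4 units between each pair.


Makespan = Σ processing + (n-1) × setup
= (12 + 20 + 9 + 13 + 4 + 10 + 17 + 18) + (8-1)×4
= 103 + 28
= 131 time units


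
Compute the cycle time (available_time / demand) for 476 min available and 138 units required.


Cycle time = available time / demand
= 476 / 138
= 3.45 min/unit


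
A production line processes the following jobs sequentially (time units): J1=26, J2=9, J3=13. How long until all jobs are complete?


Sequential makespan: sum all processing times
= 26 + 9 + 13
= 48 time units


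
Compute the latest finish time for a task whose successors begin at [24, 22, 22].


LF = min of all successor start times
Successors start at: [24, 22, 22]
LF = min(24, 22, 22)
= 22


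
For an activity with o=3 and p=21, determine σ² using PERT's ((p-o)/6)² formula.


σ² = ((p - o) / 6)² = (p - o)² / 36
= (21 - 3)² / 36
= 18² / 36
= 324 / 36
= 9.0000


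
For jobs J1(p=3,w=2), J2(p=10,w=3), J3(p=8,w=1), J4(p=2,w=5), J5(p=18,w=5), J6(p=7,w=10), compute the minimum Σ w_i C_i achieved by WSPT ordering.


WSPT order (by p/w): J4 → J6 → J1 → J2 → J5 → J3
  J4: C=2, w·C=5×2=10
  J6: C=9, w·C=10×9=90
  J1: C=12, w·C=2×12=24
  J2: C=22, w·C=3×22=66
  J5: C=40, w·C=5×40=200
  J3: C=48, w·C=1×48=48
Σ w·C = 438
= 438


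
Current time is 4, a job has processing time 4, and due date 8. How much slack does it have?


Slack = due - current_time - processing
= 8 - 4 - 4
= 0


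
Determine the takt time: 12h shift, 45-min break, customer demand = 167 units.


Available = 12×60 - 45 = 675 min
Takt time = 675 / 167
= 4.04 min/unit


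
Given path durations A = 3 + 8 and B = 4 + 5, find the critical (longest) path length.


Path A: 3 + 8 = 11
Path B: 4 + 5 = 9
Critical path = longest = max(11, 9)
= 11 (Path A)


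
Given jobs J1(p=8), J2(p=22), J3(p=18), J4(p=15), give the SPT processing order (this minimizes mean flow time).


SPT: sort by shortest processing time
  J1: p=8
  J4: p=15
  J3: p=18
  J2: p=22
Order: J1 → J4 → J3 → J2


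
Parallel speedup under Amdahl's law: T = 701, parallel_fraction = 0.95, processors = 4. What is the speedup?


Amdahl's law: T_p = T × ((1-p) + p/N)
= 701 × ((1-0.95) + 0.95/4)
= 701 × (0.05 + 0.2375)
= 701 × 0.2875
= 201.54
Speedup = 701/201.54
= 3.48×


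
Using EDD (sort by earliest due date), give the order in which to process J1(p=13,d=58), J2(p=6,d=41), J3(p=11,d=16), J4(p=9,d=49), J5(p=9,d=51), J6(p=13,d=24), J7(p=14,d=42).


EDD: sort by earliest due date
  J3: d=16, p=11
  J6: d=24, p=13
  J2: d=41, p=6
  J7: d=42, p=14
  J4: d=49, p=9
  J5: d=51, p=9
  J1: d=58, p=13
Order: J3 → J6 → J2 → J7 → J4 → J5 → J1


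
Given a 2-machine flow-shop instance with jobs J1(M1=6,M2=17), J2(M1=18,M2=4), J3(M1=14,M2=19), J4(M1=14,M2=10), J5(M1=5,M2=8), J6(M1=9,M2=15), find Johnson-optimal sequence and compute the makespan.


Johnson's rule:
Group 1 (M1≤M2, sort by M1): ['J5', 'J1', 'J6', 'J3']
Group 2 (M1>M2, sort desc M2): ['J4', 'J2']
Sequence: J5 → J1 → J6 → J3 → J4 → J2
Makespan calculation:
  J5: M1 done=5, M2 done=13
  J1: M1 done=11, M2 done=30
  J6: M1 done=20, M2 done=45
  J3: M1 done=34, M2 done=64
  J4: M1 done=48, M2 done=74
  J2: M1 done=66, M2 done=78
= Sequence: J5 → J1 → J6 → J3 → J4 → J2, Makespan: 78


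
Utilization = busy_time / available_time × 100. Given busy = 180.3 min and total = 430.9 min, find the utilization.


Utilization = busy / total × 100
= 180.3 / 430.9 × 100
= 41.8%


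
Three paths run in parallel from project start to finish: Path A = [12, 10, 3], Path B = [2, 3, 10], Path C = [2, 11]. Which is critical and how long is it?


Path A: 12 + 10 + 3 = 25
Path B: 2 + 3 + 10 = 15
Path C: 2 + 11 = 13
Critical path = longest = max(25, 15, 13)
= 25 (Path A)


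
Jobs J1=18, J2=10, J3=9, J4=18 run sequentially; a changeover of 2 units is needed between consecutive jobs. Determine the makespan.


Makespan = Σ processing + (n-1) × setup
= (18 + 10 + 9 + 18) + (4-1)×2
= 55 + 6
= 61 time units


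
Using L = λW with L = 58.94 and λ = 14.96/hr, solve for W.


Little's law: L = λW → W = L / λ
= 58.94 / 14.96
= 3.94 hours


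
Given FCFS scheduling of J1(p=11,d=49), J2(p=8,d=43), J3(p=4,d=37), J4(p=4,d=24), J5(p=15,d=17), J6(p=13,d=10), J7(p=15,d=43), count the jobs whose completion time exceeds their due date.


Completion vs due date:
  J1: C=11, d=49 → on time
  J2: C=19, d=43 → on time
  J3: C=23, d=37 → on time
  J4: C=27, d=24 → TARDY
  J5: C=42, d=17 → TARDY
  J6: C=55, d=10 → TARDY
  J7: C=70, d=43 → TARDY
Tardy jobs: J4, J5, J6, J7
Count = 4


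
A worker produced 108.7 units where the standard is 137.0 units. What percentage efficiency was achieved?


Efficiency = (actual / standard) × 100
= (108.7 / 137.0) × 100
= 79.3%


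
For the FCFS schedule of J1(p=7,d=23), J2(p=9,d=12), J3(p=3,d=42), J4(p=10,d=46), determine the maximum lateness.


Lateness per job (L = C - d):
  J1: C=7, d=23, L=-16
  J2: C=16, d=12, L=4
  J3: C=19, d=42, L=-23
  J4: C=29, d=46, L=-17
Lmax = max(-16, 4, -23, -17)
= 4


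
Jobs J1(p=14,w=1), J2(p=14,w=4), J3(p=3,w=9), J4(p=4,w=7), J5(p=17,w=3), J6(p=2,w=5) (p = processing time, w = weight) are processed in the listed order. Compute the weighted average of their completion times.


Completion times:
  J1: C=14, w×C=1×14=14
  J2: C=28, w×C=4×28=112
  J3: C=31, w×C=9×31=279
  J4: C=35, w×C=7×35=245
  J5: C=52, w×C=3×52=156
  J6: C=54, w×C=5×54=270
Sum w×C = 1076
Sum w = 29
Weighted avg = 1076/29
= 37.10


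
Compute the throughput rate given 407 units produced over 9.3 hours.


Throughput = units / time
= 407 / 9.3
= 43.8 units/hour


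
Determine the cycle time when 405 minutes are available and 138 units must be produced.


Cycle time = available time / demand
= 405 / 138
= 2.93 min/unit


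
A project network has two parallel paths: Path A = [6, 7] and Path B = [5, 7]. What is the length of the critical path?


Path A: 6 + 7 = 13
Path B: 5 + 7 = 12
Critical path = longest = max(13, 12)
= 13 (Path A)


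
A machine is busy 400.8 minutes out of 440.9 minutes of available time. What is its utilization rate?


Utilization = busy / total × 100
= 400.8 / 440.9 × 100
= 90.9%


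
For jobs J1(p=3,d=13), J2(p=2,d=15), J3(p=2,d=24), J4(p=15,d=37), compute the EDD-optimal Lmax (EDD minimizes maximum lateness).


EDD order: J1 → J2 → J3 → J4
Completion and lateness:
  J1: C=3, d=13, L=3-13=-10
  J2: C=5, d=15, L=5-15=-10
  J3: C=7, d=24, L=7-24=-17
  J4: C=22, d=37, L=22-37=-15
Lmax = max(-10, -10, -17, -15)
= -10


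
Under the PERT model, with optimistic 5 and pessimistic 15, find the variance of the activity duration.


σ² = ((p - o) / 6)² = (p - o)² / 36
= (15 - 5)² / 36
= 10² / 36
= 100 / 36
= 2.7778


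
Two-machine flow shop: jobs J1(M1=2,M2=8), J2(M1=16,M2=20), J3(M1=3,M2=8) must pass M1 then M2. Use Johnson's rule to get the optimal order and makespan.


Johnson's rule:
Group 1 (M1≤M2, sort by M1): ['J1', 'J3', 'J2']
Group 2 (M1>M2, sort desc M2): []
Sequence: J1 → J3 → J2
Makespan calculation:
  J1: M1 done=2, M2 done=10
  J3: M1 done=5, M2 done=18
  J2: M1 done=21, M2 done=41
= Sequence: J1 → J3 → J2, Makespan: 41


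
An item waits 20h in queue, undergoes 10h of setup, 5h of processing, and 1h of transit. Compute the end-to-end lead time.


Lead time = queue + setup + processing + transit
= 20 + 10 + 5 + 1
= 36 hours


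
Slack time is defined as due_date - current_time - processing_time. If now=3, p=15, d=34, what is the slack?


Slack = due - current_time - processing
= 34 - 3 - 15
= 16


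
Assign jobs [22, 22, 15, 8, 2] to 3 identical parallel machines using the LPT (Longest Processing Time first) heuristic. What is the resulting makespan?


Jobs (LPT sorted): [22, 22, 15, 8, 2]
Machines: 3
  J=22 → Machine 1 (load: 0+22=22)
  J=22 → Machine 2 (load: 0+22=22)
  J=15 → Machine 3 (load: 0+15=15)
  J=8 → Machine 3 (load: 15+8=23)
  J=2 → Machine 1 (load: 22+2=24)
Machine loads: [24, 22, 23]
Makespan = max = 24 time units


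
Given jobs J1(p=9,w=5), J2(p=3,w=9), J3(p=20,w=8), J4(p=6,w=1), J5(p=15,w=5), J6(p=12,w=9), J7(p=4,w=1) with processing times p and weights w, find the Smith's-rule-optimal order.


WSPT (Smith's rule): sort by p/w ascending
  J2: p/w = 3/9 = 0.333
  J6: p/w = 12/9 = 1.333
  J1: p/w = 9/5 = 1.800
  J3: p/w = 20/8 = 2.500
  J5: p/w = 15/5 = 3.000
  J7: p/w = 4/1 = 4.000
  J4: p/w = 6/1 = 6.000
Order: J2 → J6 → J1 → J3 → J5 → J7 → J4


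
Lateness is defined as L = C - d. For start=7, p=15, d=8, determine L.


Completion = 7 + 15 = 22
Lateness = C - d = 22 - 8
= 14


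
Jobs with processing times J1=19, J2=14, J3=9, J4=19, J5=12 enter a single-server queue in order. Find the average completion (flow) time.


Completion times:
  J1: completes at 19
  J2: completes at 33
  J3: completes at 42
  J4: completes at 61
  J5: completes at 73
Sum = 228
Average = 228/5
= 45.60


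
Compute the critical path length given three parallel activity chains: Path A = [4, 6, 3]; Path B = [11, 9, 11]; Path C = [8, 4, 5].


Path A: 4 + 6 + 3 = 13
Path B: 11 + 9 + 11 = 31
Path C: 8 + 4 + 5 = 17
Critical path = longest = max(13, 31, 17)
= 31 (Path B)


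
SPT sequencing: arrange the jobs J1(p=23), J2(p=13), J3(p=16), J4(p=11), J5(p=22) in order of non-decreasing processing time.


SPT: sort by shortest processing time
  J4: p=11
  J2: p=13
  J3: p=16
  J5: p=22
  J1: p=23
Order: J4 → J2 → J3 → J5 → J1


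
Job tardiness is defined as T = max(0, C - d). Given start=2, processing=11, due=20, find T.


Completion = start + processing = 2 + 11 = 13
Tardiness = max(0, C - d) = max(0, 13 - 20)
= max(0, -7)
= 0


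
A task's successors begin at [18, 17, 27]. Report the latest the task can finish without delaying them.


LF = min of all successor start times
Successors start at: [18, 17, 27]
LF = min(18, 17, 27)
= 17


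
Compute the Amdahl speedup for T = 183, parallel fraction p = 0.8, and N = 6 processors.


Amdahl's law: T_p = T × ((1-p) + p/N)
= 183 × ((1-0.8) + 0.8/6)
= 183 × (0.20 + 0.1333)
= 183 × 0.3333
= 61.00
Speedup = 183/61.00
= 3.00×


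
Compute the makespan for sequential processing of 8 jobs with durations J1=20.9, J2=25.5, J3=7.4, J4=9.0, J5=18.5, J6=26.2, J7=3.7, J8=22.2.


Sequential makespan: sum all processing times
= 20.9 + 25.5 + 7.4 + 9.0 + 18.5 + 26.2 + 3.7 + 22.2
= 133.4 time units


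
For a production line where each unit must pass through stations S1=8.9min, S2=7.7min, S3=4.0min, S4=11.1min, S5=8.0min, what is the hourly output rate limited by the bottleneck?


Bottleneck = longest station time
Station times: [8.9, 7.7, 4.0, 11.1, 8.0]
Max = 11.1 min
Rate = 60 / 11.1
= 5.41 units/hour (bottleneck: 11.1min)


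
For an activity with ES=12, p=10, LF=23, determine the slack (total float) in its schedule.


EF = ES + duration = 12 + 10 = 22
LS = LF - duration = 23 - 10 = 13
Total Float = LF - EF = 23 - 22
(or LS - ES = 13 - 12)
= 1


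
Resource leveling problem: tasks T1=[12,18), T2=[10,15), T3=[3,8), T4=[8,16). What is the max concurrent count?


Check each time point for overlaps:
  t=12: 3 tasks active (T1, T2, T4)
Max concurrent = 3


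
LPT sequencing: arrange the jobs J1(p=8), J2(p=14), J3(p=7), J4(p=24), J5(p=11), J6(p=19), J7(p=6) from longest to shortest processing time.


LPT: sort by longest processing time first
  J4: p=24
  J6: p=19
  J2: p=14
  J5: p=11
  J1: p=8
  J3: p=7
  J7: p=6
Order: J4 → J6 → J2 → J5 → J1 → J3 → J7


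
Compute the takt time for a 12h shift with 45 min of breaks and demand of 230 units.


Available = 12×60 - 45 = 675 min
Takt time = 675 / 230
= 2.93 min/unit


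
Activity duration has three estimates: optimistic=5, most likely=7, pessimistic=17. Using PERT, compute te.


te = (o + 4m + p) / 6
= (5 + 4×7 + 17) / 6
= (5 + 28 + 17) / 6
= 50 / 6
= 8.33


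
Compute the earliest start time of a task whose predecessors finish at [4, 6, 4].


ES = max of all predecessor completion times
Predecessors: [4, 6, 4]
ES = max(4, 6, 4)
= 6


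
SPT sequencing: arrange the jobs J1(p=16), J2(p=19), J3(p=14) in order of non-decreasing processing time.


SPT: sort by shortest processing time
  J3: p=14
  J1: p=16
  J2: p=19
Order: J3 → J1 → J2


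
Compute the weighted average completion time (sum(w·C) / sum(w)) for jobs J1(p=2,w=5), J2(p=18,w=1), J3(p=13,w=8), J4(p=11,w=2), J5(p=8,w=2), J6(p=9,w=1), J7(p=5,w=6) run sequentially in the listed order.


Completion times:
  J1: C=2, w×C=5×2=10
  J2: C=20, w×C=1×20=20
  J3: C=33, w×C=8×33=264
  J4: C=44, w×C=2×44=88
  J5: C=52, w×C=2×52=104
  J6: C=61, w×C=1×61=61
  J7: C=66, w×C=6×66=396
Sum w×C = 943
Sum w = 25
Weighted avg = 943/25
= 37.72


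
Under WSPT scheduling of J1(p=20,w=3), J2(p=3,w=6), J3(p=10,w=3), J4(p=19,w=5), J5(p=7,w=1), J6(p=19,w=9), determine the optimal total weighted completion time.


WSPT order (by p/w): J2 → J6 → J3 → J4 → J1 → J5
  J2: C=3, w·C=6×3=18
  J6: C=22, w·C=9×22=198
  J3: C=32, w·C=3×32=96
  J4: C=51, w·C=5×51=255
  J1: C=71, w·C=3×71=213
  J5: C=78, w·C=1×78=78
Σ w·C = 858
= 858


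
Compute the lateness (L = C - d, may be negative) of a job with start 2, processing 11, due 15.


Completion = 2 + 11 = 13
Lateness = C - d = 13 - 15
= -2


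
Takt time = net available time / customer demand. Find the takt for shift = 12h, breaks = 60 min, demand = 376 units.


Available = 12×60 - 60 = 660 min
Takt time = 660 / 376
= 1.76 min/unit


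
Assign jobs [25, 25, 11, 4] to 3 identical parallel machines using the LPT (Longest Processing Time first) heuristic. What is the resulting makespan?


Jobs (LPT sorted): [25, 25, 11, 4]
Machines: 3
  J=25 → Machine 1 (load: 0+25=25)
  J=25 → Machine 2 (load: 0+25=25)
  J=11 → Machine 3 (load: 0+11=11)
  J=4 → Machine 3 (load: 11+4=15)
Machine loads: [25, 25, 15]
Makespan = max = 25 time units


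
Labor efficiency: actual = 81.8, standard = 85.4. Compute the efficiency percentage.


Efficiency = (actual / standard) × 100
= (81.8 / 85.4) × 100
= 95.8%


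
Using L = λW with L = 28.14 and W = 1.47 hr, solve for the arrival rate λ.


Little's law: L = λW → λ = L / W
= 28.14 / 1.47
= 19.14 per hour


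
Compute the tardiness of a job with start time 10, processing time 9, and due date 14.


Completion = start + processing = 10 + 9 = 19
Tardiness = max(0, C - d) = max(0, 19 - 14)
= max(0, 5)
= 5


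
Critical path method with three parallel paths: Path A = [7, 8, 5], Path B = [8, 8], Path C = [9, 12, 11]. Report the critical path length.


Path A: 7 + 8 + 5 = 20
Path B: 8 + 8 = 16
Path C: 9 + 12 + 11 = 32
Critical path = longest = max(20, 16, 32)
= 32 (Path C)


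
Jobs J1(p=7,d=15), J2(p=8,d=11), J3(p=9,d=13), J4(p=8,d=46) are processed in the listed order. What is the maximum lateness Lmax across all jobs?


Lateness per job (L = C - d):
  J1: C=7, d=15, L=-8
  J2: C=15, d=11, L=4
  J3: C=24, d=13, L=11
  J4: C=32, d=46, L=-14
Lmax = max(-8, 4, 11, -14)
= 11


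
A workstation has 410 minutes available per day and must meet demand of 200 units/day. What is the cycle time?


Cycle time = available time / demand
= 410 / 200
= 2.05 min/unit


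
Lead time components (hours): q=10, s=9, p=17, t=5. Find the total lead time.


Lead time = queue + setup + processing + transit
= 10 + 9 + 17 + 5
= 41 hours


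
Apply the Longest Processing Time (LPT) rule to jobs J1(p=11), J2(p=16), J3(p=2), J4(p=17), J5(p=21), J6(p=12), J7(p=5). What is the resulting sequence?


LPT: sort by longest processing time first
  J5: p=21
  J4: p=17
  J2: p=16
  J6: p=12
  J1: p=11
  J7: p=5
  J3: p=2
Order: J5 → J4 → J2 → J6 → J1 → J7 → J3


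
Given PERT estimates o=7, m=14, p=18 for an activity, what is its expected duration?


te = (o + 4m + p) / 6
= (7 + 4×14 + 18) / 6
= (7 + 56 + 18) / 6
= 81 / 6
= 13.50


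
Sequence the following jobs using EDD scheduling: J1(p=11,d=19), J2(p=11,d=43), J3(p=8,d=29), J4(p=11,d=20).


EDD: sort by earliest due date
  J1: d=19, p=11
  J4: d=20, p=11
  J3: d=29, p=8
  J2: d=43, p=11
Order: J1 → J4 → J3 → J2


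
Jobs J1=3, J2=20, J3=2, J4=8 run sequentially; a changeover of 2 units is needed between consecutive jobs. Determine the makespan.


Makespan = Σ processing + (n-1) × setup
= (3 + 20 + 2 + 8) + (4-1)×2
= 33 + 6
= 39 time units


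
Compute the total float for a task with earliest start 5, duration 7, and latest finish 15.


EF = ES + duration = 5 + 7 = 12
LS = LF - duration = 15 - 7 = 8
Total Float = LF - EF = 15 - 12
(or LS - ES = 8 - 5)
= 3


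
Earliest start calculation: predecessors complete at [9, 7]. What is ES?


ES = max of all predecessor completion times
Predecessors: [9, 7]
ES = max(9, 7)
= 9


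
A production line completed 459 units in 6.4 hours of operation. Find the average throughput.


Throughput = units / time
= 459 / 6.4
= 71.7 units/hour


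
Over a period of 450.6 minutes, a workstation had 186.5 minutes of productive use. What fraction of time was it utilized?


Utilization = busy / total × 100
= 186.5 / 450.6 × 100
= 41.4%


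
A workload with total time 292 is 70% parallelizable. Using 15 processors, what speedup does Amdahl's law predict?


Amdahl's law: T_p = T × ((1-p) + p/N)
= 292 × ((1-0.7) + 0.7/15)
= 292 × (0.30 + 0.0467)
= 292 × 0.3467
= 101.23
Speedup = 292/101.23
= 2.88×


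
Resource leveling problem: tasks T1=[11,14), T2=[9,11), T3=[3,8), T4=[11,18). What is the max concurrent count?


Check each time point for overlaps:
  t=11: 2 tasks active (T1, T4)
Max concurrent = 2


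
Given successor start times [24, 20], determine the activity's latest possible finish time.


LF = min of all successor start times
Successors start at: [24, 20]
LF = min(24, 20)
= 20


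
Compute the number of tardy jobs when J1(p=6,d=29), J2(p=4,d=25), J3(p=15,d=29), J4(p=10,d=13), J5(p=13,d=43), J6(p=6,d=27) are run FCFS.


Completion vs due date:
  J1: C=6, d=29 → on time
  J2: C=10, d=25 → on time
  J3: C=25, d=29 → on time
  J4: C=35, d=13 → TARDY
  J5: C=48, d=43 → TARDY
  J6: C=54, d=27 → TARDY
Tardy jobs: J4, J5, J6
Count = 3


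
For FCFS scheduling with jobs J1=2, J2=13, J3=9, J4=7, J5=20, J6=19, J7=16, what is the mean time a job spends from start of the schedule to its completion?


Completion times:
  J1: completes at 2
  J2: completes at 15
  J3: completes at 24
  J4: completes at 31
  J5: completes at 51
  J6: completes at 70
  J7: completes at 86
Sum = 279
Average = 279/7
= 39.86


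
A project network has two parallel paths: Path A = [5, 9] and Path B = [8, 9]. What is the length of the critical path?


Path A: 5 + 9 = 14
Path B: 8 + 9 = 17
Critical path = longest = max(14, 17)
= 17 (Path B)


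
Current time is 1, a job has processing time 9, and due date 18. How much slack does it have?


Slack = due - current_time - processing
= 18 - 1 - 9
= 8


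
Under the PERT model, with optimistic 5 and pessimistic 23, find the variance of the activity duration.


σ² = ((p - o) / 6)² = (p - o)² / 36
= (23 - 5)² / 36
= 18² / 36
= 324 / 36
= 9.0000


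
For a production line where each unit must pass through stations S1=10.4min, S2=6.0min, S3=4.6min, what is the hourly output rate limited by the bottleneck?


Bottleneck = longest station time
Station times: [10.4, 6.0, 4.6]
Max = 10.4 min
Rate = 60 / 10.4
= 5.77 units/hour (bottleneck: 10.4min)


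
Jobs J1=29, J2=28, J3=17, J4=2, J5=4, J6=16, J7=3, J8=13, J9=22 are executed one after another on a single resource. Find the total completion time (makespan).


Sequential makespan: sum all processing times
= 29 + 28 + 17 + 2 + 4 + 16 + 3 + 13 + 22
= 134 time units


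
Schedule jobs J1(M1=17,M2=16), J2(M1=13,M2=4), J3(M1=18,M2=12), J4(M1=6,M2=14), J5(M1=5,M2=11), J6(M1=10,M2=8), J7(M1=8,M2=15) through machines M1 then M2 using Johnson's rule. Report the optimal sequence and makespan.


Johnson's rule:
Group 1 (M1≤M2, sort by M1): ['J5', 'J4', 'J7']
Group 2 (M1>M2, sort desc M2): ['J1', 'J3', 'J6', 'J2']
Sequence: J5 → J4 → J7 → J1 → J3 → J6 → J2
Makespan calculation:
  J5: M1 done=5, M2 done=16
  J4: M1 done=11, M2 done=30
  J7: M1 done=19, M2 done=45
  J1: M1 done=36, M2 done=61
  J3: M1 done=54, M2 done=73
  J6: M1 done=64, M2 done=81
  J2: M1 done=77, M2 done=85
= Sequence: J5 → J4 → J7 → J1 → J3 → J6 → J2, Makespan: 85


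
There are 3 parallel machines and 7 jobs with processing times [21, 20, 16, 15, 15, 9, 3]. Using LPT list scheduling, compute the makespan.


Jobs (LPT sorted): [21, 20, 16, 15, 15, 9, 3]
Machines: 3
  J=21 → Machine 1 (load: 0+21=21)
  J=20 → Machine 2 (load: 0+20=20)
  J=16 → Machine 3 (load: 0+16=16)
  J=15 → Machine 3 (load: 16+15=31)
  J=15 → Machine 2 (load: 20+15=35)
  J=9 → Machine 1 (load: 21+9=30)
  J=3 → Machine 1 (load: 30+3=33)
Machine loads: [33, 35, 31]
Makespan = max = 35 time units


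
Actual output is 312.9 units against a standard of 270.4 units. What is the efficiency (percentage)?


Efficiency = (actual / standard) × 100
= (312.9 / 270.4) × 100
= 115.7%


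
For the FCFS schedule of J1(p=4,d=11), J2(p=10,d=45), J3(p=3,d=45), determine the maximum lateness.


Lateness per job (L = C - d):
  J1: C=4, d=11, L=-7
  J2: C=14, d=45, L=-31
  J3: C=17, d=45, L=-28
Lmax = max(-7, -31, -28)
= -7


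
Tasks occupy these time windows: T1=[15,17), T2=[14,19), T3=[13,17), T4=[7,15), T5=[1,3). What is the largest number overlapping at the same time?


Check each time point for overlaps:
  t=14: 3 tasks active (T2, T3, T4)
Max concurrent = 3


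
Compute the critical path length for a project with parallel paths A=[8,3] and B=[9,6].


Path A: 8 + 3 = 11
Path B: 9 + 6 = 15
Critical path = longest = max(11, 15)
= 15 (Path B)


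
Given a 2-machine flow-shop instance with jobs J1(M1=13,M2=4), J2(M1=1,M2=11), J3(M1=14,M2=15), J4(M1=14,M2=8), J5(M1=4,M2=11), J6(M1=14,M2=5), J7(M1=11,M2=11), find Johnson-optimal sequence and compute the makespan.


Johnson's rule:
Group 1 (M1≤M2, sort by M1): ['J2', 'J5', 'J7', 'J3']
Group 2 (M1>M2, sort desc M2): ['J4', 'J6', 'J1']
Sequence: J2 → J5 → J7 → J3 → J4 → J6 → J1
Makespan calculation:
  J2: M1 done=1, M2 done=12
  J5: M1 done=5, M2 done=23
  J7: M1 done=16, M2 done=34
  J3: M1 done=30, M2 done=49
  J4: M1 done=44, M2 done=57
  J6: M1 done=58, M2 done=63
  J1: M1 done=71, M2 done=75
= Sequence: J2 → J5 → J7 → J3 → J4 → J6 → J1, Makespan: 75


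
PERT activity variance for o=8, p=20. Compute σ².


σ² = ((p - o) / 6)² = (p - o)² / 36
= (20 - 8)² / 36
= 12² / 36
= 144 / 36
= 4.0000


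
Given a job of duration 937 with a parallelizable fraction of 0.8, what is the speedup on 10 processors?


Amdahl's law: T_p = T × ((1-p) + p/N)
= 937 × ((1-0.8) + 0.8/10)
= 937 × (0.20 + 0.0800)
= 937 × 0.2800
= 262.36
Speedup = 937/262.36
= 3.57×


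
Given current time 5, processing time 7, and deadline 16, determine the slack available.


Slack = due - current_time - processing
= 16 - 5 - 7
= 4
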